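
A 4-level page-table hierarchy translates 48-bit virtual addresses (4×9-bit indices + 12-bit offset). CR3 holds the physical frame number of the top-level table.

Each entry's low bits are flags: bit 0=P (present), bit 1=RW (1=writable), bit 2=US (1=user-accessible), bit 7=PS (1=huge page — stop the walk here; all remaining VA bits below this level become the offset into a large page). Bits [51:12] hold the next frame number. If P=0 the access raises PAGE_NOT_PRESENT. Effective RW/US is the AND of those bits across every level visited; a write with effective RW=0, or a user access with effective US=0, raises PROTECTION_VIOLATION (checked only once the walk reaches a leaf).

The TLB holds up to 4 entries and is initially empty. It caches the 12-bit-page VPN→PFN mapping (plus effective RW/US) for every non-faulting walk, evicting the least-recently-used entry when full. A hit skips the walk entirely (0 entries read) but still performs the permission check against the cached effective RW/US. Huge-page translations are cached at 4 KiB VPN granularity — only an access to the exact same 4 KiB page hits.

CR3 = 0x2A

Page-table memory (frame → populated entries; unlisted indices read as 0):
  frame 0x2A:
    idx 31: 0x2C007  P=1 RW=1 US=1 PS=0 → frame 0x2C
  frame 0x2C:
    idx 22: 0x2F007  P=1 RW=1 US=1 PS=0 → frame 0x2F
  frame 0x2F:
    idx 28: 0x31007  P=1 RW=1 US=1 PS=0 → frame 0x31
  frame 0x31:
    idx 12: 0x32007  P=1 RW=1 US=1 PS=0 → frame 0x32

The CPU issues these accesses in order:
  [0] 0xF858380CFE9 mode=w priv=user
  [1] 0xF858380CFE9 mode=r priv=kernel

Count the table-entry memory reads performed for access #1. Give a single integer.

Per-access translation:
#0 VA=0xF858380CFE9 (w,user):
  L0: frame=0x2A idx=31 entry=0x2C007 [P=1 RW=1 US=1 PS=0]
  L1: frame=0x2C idx=22 entry=0x2F007 [P=1 RW=1 US=1 PS=0]
  L2: frame=0x2F idx=28 entry=0x31007 [P=1 RW=1 US=1 PS=0]
  L3: frame=0x31 idx=12 entry=0x32007 [P=1 RW=1 US=1 PS=0]
  ✓ 0x32FE9  — 4 lookups
#1 VA=0xF858380CFE9 (r,kernel):
  TLB hit vpn=0xF858380C → PA=0x32FE9

Entries read for #1: 0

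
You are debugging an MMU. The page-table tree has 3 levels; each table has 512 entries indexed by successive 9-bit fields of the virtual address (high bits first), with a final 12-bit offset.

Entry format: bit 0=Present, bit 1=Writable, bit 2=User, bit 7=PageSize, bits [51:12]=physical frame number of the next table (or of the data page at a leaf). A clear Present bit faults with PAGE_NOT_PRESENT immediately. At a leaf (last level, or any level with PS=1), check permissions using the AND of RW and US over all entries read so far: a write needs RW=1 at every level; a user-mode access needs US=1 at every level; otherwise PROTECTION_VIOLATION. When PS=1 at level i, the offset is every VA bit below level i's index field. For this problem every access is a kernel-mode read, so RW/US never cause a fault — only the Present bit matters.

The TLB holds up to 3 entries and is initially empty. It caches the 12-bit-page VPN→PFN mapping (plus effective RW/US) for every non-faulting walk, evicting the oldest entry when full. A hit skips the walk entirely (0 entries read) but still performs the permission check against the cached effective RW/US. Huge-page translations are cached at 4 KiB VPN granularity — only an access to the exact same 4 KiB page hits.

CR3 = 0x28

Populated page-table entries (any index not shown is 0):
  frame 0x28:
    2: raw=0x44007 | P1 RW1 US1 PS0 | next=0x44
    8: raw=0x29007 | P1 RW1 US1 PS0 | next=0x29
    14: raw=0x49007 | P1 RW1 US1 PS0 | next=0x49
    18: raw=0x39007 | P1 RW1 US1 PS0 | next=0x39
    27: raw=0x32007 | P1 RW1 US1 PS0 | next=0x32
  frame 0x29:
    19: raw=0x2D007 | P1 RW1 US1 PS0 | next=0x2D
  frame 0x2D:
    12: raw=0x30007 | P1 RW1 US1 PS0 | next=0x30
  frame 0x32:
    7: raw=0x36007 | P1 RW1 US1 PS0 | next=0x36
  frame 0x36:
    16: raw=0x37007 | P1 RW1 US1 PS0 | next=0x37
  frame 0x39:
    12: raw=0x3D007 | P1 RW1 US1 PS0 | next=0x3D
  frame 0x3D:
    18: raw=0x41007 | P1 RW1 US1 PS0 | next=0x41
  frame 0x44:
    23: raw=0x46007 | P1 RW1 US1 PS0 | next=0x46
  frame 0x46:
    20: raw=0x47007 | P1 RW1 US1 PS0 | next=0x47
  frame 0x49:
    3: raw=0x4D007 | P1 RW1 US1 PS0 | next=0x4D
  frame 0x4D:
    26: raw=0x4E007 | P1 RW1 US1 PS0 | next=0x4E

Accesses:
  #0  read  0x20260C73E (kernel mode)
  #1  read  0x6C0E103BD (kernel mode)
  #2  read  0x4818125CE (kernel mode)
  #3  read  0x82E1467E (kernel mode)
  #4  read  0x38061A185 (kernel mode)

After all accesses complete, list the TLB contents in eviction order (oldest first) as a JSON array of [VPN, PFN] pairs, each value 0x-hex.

Per-access translation:
#0 VA=0x20260C73E (r,kernel):
  [0] read 0x28 idx=8: raw=0x29007 flags P=1 W=1 U=1 S=0
  [1] read 0x29 idx=19: raw=0x2D007 flags P=1 W=1 U=1 S=0
  [2] read 0x2D idx=12: raw=0x30007 flags P=1 W=1 U=1 S=0
  ✓ 0x3073E  — 3 lookups
#1 VA=0x6C0E103BD (r,kernel):
  [0] read 0x28 idx=27: raw=0x32007 flags P=1 W=1 U=1 S=0
  [1] read 0x32 idx=7: raw=0x36007 flags P=1 W=1 U=1 S=0
  [2] read 0x36 idx=16: raw=0x37007 flags P=1 W=1 U=1 S=0
  ✓ 0x373BD  — 3 lookups
#2 VA=0x4818125CE (r,kernel):
  [0] read 0x28 idx=18: raw=0x39007 flags P=1 W=1 U=1 S=0
  [1] read 0x39 idx=12: raw=0x3D007 flags P=1 W=1 U=1 S=0
  [2] read 0x3D idx=18: raw=0x41007 flags P=1 W=1 U=1 S=0
  ✓ 0x415CE  — 3 lookups
#3 VA=0x82E1467E (r,kernel):
  [0] read 0x28 idx=2: raw=0x44007 flags P=1 W=1 U=1 S=0
  [1] read 0x44 idx=23: raw=0x46007 flags P=1 W=1 U=1 S=0
  [2] read 0x46 idx=20: raw=0x47007 flags P=1 W=1 U=1 S=0
  ✓ 0x4767E  — 3 lookups
#4 VA=0x38061A185 (r,kernel):
  [0] read 0x28 idx=14: raw=0x49007 flags P=1 W=1 U=1 S=0
  [1] read 0x49 idx=3: raw=0x4D007 flags P=1 W=1 U=1 S=0
  [2] read 0x4D idx=26: raw=0x4E007 flags P=1 W=1 U=1 S=0
  ✓ 0x4E185  — 3 lookups

TLB: [["0x481812", "0x41"], ["0x82E14", "0x47"], ["0x38061A", "0x4E"]]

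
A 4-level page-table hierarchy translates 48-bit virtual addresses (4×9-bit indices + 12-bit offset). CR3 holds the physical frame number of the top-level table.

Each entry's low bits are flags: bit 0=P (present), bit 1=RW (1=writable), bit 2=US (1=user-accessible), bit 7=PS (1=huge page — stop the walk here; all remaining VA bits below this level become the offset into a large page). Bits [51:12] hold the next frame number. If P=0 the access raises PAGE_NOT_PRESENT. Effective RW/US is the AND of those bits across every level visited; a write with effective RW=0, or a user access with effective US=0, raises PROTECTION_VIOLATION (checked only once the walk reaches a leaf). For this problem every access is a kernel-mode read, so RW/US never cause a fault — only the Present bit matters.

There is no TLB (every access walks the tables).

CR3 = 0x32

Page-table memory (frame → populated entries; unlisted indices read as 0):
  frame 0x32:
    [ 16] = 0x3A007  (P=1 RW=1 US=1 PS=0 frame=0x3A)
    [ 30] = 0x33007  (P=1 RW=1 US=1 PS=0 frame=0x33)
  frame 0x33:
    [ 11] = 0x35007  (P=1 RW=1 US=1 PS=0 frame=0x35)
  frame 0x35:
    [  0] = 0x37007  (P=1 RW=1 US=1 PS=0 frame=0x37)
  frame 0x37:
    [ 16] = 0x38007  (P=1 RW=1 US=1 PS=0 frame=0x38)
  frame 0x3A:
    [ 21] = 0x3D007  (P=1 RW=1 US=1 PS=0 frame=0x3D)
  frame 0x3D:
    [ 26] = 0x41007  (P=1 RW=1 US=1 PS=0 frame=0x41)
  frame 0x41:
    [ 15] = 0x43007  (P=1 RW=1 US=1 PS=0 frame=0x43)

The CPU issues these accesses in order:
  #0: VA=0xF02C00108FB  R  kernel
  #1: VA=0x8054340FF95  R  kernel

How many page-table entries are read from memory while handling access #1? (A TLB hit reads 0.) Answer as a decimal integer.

Per-access translation:
#0 VA=0xF02C00108FB (r,kernel):
  L0 @0x32[30] → 0x33007  P=1,RW=1,US=1,PS=0
  L1 @0x33[11] → 0x35007  P=1,RW=1,US=1,PS=0
  L2 @0x35[0] → 0x37007  P=1,RW=1,US=1,PS=0
  L3 @0x37[16] → 0x38007  P=1,RW=1,US=1,PS=0
  ⇒ phys 0x388FB  [4 reads]
#1 VA=0x8054340FF95 (r,kernel):
  L0 @0x32[16] → 0x3A007  P=1,RW=1,US=1,PS=0
  L1 @0x3A[21] → 0x3D007  P=1,RW=1,US=1,PS=0
  L2 @0x3D[26] → 0x41007  P=1,RW=1,US=1,PS=0
  L3 @0x41[15] → 0x43007  P=1,RW=1,US=1,PS=0
  ⇒ phys 0x43F95  [4 reads]

Entries read for #1: 4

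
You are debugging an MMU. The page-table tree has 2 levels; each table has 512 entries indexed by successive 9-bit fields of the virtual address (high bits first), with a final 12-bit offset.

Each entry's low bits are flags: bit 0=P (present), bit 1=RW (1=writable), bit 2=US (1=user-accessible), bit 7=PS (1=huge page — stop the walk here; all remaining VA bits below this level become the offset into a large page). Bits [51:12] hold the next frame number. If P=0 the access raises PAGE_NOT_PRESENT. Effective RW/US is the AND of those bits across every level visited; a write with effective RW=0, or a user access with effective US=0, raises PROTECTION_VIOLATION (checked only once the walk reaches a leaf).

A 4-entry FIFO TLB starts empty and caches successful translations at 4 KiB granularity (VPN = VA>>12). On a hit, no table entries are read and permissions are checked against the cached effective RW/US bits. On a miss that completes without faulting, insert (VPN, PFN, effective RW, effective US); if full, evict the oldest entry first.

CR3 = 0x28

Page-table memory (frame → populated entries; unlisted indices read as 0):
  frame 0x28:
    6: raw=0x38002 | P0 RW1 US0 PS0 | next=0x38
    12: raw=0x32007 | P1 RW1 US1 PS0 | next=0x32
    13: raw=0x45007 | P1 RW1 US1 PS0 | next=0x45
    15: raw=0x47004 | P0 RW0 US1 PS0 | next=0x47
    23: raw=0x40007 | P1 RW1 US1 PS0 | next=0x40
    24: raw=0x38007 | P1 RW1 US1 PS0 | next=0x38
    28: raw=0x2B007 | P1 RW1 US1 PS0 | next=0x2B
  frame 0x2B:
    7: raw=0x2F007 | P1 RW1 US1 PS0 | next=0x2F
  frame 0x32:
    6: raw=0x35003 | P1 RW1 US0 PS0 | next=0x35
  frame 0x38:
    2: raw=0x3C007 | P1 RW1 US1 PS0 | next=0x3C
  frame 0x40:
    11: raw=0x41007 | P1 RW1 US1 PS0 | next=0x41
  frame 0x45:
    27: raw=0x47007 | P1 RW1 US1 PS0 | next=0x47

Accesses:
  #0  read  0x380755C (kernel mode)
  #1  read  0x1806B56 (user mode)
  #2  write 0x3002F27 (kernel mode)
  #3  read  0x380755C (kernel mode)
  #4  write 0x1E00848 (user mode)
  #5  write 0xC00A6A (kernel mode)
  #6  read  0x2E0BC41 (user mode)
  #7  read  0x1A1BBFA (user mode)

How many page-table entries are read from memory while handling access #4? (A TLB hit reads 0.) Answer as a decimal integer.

Trace:
#0 VA=0x380755C (r,kernel):
  lvl0: tbl 0x28, slot 28 ⇒ 0x2B007 (P1/RW1/US1/PS0)
  lvl1: tbl 0x2B, slot 7 ⇒ 0x2F007 (P1/RW1/US1/PS0)
  → PA=0x2F55C  (2 entries read)
#1 VA=0x1806B56 (r,user):
  lvl0: tbl 0x28, slot 12 ⇒ 0x32007 (P1/RW1/US1/PS0)
  lvl1: tbl 0x32, slot 6 ⇒ 0x35003 (P1/RW1/US0/PS0)
  → PROTECTION_VIOLATION  (2 entries read)
#2 VA=0x3002F27 (w,kernel):
  lvl0: tbl 0x28, slot 24 ⇒ 0x38007 (P1/RW1/US1/PS0)
  lvl1: tbl 0x38, slot 2 ⇒ 0x3C007 (P1/RW1/US1/PS0)
  → PA=0x3CF27  (2 entries read)
#3 VA=0x380755C (r,kernel):
  TLB hit vpn=0x3807 → PA=0x2F55C
#4 VA=0x1E00848 (w,user):
  lvl0: tbl 0x28, slot 15 ⇒ 0x47004 (P0/RW0/US1/PS0)
  → PAGE_NOT_PRESENT  (1 entries read)
#5 VA=0xC00A6A (w,kernel):
  lvl0: tbl 0x28, slot 6 ⇒ 0x38002 (P0/RW1/US0/PS0)
  → PAGE_NOT_PRESENT  (1 entries read)
#6 VA=0x2E0BC41 (r,user):
  lvl0: tbl 0x28, slot 23 ⇒ 0x40007 (P1/RW1/US1/PS0)
  lvl1: tbl 0x40, slot 11 ⇒ 0x41007 (P1/RW1/US1/PS0)
  → PA=0x41C41  (2 entries read)
#7 VA=0x1A1BBFA (r,user):
  lvl0: tbl 0x28, slot 13 ⇒ 0x45007 (P1/RW1/US1/PS0)
  lvl1: tbl 0x45, slot 27 ⇒ 0x47007 (P1/RW1/US1/PS0)
  → PA=0x47BFA  (2 entries read)

Entries read for #4: 1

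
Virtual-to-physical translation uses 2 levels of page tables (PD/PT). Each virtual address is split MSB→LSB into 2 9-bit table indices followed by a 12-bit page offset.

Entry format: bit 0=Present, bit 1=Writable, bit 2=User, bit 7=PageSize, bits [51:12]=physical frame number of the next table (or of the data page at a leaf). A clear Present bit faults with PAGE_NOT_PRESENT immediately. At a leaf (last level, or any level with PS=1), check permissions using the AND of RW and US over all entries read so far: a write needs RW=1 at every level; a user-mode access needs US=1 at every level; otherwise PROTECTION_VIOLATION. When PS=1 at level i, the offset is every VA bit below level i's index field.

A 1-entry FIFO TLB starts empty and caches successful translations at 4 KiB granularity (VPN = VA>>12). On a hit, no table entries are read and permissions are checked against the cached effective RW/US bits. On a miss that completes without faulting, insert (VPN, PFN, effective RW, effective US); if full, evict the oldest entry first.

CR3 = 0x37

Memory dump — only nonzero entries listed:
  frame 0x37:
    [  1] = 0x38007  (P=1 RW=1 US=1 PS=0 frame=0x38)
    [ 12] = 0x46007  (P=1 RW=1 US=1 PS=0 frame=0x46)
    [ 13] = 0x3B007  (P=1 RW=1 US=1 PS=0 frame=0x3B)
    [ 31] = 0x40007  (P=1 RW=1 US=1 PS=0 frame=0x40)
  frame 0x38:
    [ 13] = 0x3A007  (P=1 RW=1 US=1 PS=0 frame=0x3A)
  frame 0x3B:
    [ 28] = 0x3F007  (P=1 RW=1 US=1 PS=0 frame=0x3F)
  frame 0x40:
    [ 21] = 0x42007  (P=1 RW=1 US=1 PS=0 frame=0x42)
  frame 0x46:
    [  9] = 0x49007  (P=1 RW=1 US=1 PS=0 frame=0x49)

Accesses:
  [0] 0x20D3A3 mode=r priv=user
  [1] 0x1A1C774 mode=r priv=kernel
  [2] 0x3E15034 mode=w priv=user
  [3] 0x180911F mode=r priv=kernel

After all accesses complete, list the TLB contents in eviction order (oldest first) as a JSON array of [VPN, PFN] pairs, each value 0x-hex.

Walk each access:
#0 VA=0x20D3A3 (r,user):
  L0: frame=0x37 idx=1 entry=0x38007 [P=1 RW=1 US=1 PS=0]
  L1: frame=0x38 idx=13 entry=0x3A007 [P=1 RW=1 US=1 PS=0]
  ✓ 0x3A3A3  — 2 lookups
#1 VA=0x1A1C774 (r,kernel):
  L0: frame=0x37 idx=13 entry=0x3B007 [P=1 RW=1 US=1 PS=0]
  L1: frame=0x3B idx=28 entry=0x3F007 [P=1 RW=1 US=1 PS=0]
  ✓ 0x3F774  — 2 lookups
#2 VA=0x3E15034 (w,user):
  L0: frame=0x37 idx=31 entry=0x40007 [P=1 RW=1 US=1 PS=0]
  L1: frame=0x40 idx=21 entry=0x42007 [P=1 RW=1 US=1 PS=0]
  ✓ 0x42034  — 2 lookups
#3 VA=0x180911F (r,kernel):
  L0: frame=0x37 idx=12 entry=0x46007 [P=1 RW=1 US=1 PS=0]
  L1: frame=0x46 idx=9 entry=0x49007 [P=1 RW=1 US=1 PS=0]
  ✓ 0x4911F  — 2 lookups

TLB: [["0x1809", "0x49"]]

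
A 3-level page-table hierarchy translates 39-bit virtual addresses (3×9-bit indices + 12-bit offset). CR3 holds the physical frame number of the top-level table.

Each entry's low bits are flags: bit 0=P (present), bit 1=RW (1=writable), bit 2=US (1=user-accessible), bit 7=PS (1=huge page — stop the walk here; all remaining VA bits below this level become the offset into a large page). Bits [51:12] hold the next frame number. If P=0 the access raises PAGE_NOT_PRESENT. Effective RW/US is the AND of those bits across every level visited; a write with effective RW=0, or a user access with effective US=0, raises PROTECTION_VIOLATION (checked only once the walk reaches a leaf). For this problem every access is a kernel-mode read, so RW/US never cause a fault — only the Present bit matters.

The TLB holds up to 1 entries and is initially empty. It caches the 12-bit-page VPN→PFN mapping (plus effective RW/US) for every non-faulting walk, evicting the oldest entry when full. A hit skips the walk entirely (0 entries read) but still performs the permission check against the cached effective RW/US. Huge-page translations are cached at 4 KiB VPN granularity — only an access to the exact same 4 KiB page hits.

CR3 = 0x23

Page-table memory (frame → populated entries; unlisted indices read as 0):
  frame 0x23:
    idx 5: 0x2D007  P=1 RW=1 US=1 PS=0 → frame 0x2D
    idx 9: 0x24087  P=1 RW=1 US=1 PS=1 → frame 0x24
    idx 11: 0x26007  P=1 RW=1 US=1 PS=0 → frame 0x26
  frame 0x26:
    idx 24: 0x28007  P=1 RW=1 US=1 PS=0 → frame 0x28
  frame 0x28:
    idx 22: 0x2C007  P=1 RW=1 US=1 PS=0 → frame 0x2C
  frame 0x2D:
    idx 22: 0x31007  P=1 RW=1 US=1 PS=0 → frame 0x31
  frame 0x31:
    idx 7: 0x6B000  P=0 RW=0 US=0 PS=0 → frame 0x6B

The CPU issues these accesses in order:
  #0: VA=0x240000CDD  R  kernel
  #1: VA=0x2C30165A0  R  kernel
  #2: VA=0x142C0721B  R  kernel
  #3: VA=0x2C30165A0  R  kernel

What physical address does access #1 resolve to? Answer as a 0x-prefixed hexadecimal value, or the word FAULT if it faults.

Walk each access:
#0 VA=0x240000CDD (r,kernel):
  lvl0: tbl 0x23, slot 9 ⇒ 0x24087 (P1/RW1/US1/PS1)
  ⇒ phys 0x24CDD (huge @L0)  [1 reads]
#1 VA=0x2C30165A0 (r,kernel):
  lvl0: tbl 0x23, slot 11 ⇒ 0x26007 (P1/RW1/US1/PS0)
  lvl1: tbl 0x26, slot 24 ⇒ 0x28007 (P1/RW1/US1/PS0)
  lvl2: tbl 0x28, slot 22 ⇒ 0x2C007 (P1/RW1/US1/PS0)
  ⇒ phys 0x2C5A0  [3 reads]
#2 VA=0x142C0721B (r,kernel):
  lvl0: tbl 0x23, slot 5 ⇒ 0x2D007 (P1/RW1/US1/PS0)
  lvl1: tbl 0x2D, slot 22 ⇒ 0x31007 (P1/RW1/US1/PS0)
  lvl2: tbl 0x31, slot 7 ⇒ 0x6B000 (P0/RW0/US0/PS0)
  ⇒ fault: PAGE_NOT_PRESENT  — 3 lookups
#3 VA=0x2C30165A0 (r,kernel):
  TLB hit vpn=0x2C3016 → PA=0x2C5A0

Access #1 PA: 0x2C5A0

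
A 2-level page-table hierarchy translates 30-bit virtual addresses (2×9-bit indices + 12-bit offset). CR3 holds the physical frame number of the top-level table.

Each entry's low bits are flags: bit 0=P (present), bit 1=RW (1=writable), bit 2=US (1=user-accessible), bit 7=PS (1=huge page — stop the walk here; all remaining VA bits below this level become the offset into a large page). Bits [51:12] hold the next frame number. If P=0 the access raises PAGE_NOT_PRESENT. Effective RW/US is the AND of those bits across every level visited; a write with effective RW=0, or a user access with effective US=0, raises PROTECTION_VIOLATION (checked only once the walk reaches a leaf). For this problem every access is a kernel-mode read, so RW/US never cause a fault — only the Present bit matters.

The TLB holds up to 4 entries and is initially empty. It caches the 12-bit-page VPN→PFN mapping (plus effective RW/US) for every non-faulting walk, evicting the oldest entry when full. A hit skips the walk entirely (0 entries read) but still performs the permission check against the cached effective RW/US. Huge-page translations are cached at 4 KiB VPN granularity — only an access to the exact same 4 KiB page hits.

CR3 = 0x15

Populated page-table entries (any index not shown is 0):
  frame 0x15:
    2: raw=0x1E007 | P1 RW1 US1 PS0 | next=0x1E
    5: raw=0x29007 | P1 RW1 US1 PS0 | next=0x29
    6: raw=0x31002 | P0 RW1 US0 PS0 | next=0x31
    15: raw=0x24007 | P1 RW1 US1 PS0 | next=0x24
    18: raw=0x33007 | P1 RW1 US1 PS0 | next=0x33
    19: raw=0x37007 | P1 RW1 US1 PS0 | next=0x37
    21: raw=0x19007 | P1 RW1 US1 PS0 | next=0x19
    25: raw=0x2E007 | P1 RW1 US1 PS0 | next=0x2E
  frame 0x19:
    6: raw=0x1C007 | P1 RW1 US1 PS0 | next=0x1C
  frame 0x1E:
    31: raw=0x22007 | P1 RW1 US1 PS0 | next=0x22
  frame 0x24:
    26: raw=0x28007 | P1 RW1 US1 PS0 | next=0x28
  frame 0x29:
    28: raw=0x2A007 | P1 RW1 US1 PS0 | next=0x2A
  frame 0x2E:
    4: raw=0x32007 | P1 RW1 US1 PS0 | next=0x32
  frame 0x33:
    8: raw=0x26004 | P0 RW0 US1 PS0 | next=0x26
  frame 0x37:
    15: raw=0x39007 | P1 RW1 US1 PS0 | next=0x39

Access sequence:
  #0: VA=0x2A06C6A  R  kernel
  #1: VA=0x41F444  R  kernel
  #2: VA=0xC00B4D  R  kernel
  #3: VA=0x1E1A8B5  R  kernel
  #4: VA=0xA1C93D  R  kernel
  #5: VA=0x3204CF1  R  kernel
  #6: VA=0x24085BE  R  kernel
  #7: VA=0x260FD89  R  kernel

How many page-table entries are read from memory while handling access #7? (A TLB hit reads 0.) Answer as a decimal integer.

Walk each access:
#0 VA=0x2A06C6A (r,kernel):
  lvl0: tbl 0x15, slot 21 ⇒ 0x19007 (P1/RW1/US1/PS0)
  lvl1: tbl 0x19, slot 6 ⇒ 0x1C007 (P1/RW1/US1/PS0)
  → PA=0x1CC6A  (2 entries read)
#1 VA=0x41F444 (r,kernel):
  lvl0: tbl 0x15, slot 2 ⇒ 0x1E007 (P1/RW1/US1/PS0)
  lvl1: tbl 0x1E, slot 31 ⇒ 0x22007 (P1/RW1/US1/PS0)
  → PA=0x22444  (2 entries read)
#2 VA=0xC00B4D (r,kernel):
  lvl0: tbl 0x15, slot 6 ⇒ 0x31002 (P0/RW1/US0/PS0)
  ✗ PAGE_NOT_PRESENT  [1 reads]
#3 VA=0x1E1A8B5 (r,kernel):
  lvl0: tbl 0x15, slot 15 ⇒ 0x24007 (P1/RW1/US1/PS0)
  lvl1: tbl 0x24, slot 26 ⇒ 0x28007 (P1/RW1/US1/PS0)
  → PA=0x288B5  (2 entries read)
#4 VA=0xA1C93D (r,kernel):
  lvl0: tbl 0x15, slot 5 ⇒ 0x29007 (P1/RW1/US1/PS0)
  lvl1: tbl 0x29, slot 28 ⇒ 0x2A007 (P1/RW1/US1/PS0)
  → PA=0x2A93D  (2 entries read)
#5 VA=0x3204CF1 (r,kernel):
  lvl0: tbl 0x15, slot 25 ⇒ 0x2E007 (P1/RW1/US1/PS0)
  lvl1: tbl 0x2E, slot 4 ⇒ 0x32007 (P1/RW1/US1/PS0)
  → PA=0x32CF1  (2 entries read)
#6 VA=0x24085BE (r,kernel):
  lvl0: tbl 0x15, slot 18 ⇒ 0x33007 (P1/RW1/US1/PS0)
  lvl1: tbl 0x33, slot 8 ⇒ 0x26004 (P0/RW0/US1/PS0)
  ✗ PAGE_NOT_PRESENT  [2 reads]
#7 VA=0x260FD89 (r,kernel):
  lvl0: tbl 0x15, slot 19 ⇒ 0x37007 (P1/RW1/US1/PS0)
  lvl1: tbl 0x37, slot 15 ⇒ 0x39007 (P1/RW1/US1/PS0)
  → PA=0x39D89  (2 entries read)

Entries read for #7: 2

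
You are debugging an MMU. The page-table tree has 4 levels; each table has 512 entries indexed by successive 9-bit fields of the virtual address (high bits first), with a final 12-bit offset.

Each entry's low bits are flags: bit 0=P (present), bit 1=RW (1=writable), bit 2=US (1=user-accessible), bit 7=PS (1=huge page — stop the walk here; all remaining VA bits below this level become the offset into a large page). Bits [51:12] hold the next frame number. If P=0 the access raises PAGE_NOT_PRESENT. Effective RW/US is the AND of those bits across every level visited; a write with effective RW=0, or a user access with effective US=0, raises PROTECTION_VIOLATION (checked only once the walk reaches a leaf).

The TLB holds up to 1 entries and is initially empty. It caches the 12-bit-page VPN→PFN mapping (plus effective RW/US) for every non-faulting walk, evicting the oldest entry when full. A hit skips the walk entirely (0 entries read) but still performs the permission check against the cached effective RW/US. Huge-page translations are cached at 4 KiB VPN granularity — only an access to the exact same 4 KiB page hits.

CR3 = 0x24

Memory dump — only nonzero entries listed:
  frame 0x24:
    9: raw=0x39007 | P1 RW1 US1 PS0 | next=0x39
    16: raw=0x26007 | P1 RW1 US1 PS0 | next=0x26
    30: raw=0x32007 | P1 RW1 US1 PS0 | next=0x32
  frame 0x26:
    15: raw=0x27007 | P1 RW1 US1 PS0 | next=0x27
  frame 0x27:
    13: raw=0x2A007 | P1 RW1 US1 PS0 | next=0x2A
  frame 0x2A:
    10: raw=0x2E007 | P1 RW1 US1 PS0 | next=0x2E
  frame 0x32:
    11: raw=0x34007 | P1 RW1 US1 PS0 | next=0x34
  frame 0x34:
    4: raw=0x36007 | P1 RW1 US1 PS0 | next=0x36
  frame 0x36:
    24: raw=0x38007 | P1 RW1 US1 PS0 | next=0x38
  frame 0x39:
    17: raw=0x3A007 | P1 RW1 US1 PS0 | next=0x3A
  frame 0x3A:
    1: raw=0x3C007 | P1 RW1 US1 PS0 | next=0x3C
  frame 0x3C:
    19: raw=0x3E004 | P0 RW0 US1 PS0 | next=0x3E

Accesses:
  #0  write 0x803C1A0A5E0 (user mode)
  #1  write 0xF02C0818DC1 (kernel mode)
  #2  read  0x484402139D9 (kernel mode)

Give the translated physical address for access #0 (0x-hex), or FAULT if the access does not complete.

Walk each access:
#0 VA=0x803C1A0A5E0 (w,user):
  L0: frame=0x24 idx=16 entry=0x26007 [P=1 RW=1 US=1 PS=0]
  L1: frame=0x26 idx=15 entry=0x27007 [P=1 RW=1 US=1 PS=0]
  L2: frame=0x27 idx=13 entry=0x2A007 [P=1 RW=1 US=1 PS=0]
  L3: frame=0x2A idx=10 entry=0x2E007 [P=1 RW=1 US=1 PS=0]
  ⇒ phys 0x2E5E0  [4 reads]
#1 VA=0xF02C0818DC1 (w,kernel):
  L0: frame=0x24 idx=30 entry=0x32007 [P=1 RW=1 US=1 PS=0]
  L1: frame=0x32 idx=11 entry=0x34007 [P=1 RW=1 US=1 PS=0]
  L2: frame=0x34 idx=4 entry=0x36007 [P=1 RW=1 US=1 PS=0]
  L3: frame=0x36 idx=24 entry=0x38007 [P=1 RW=1 US=1 PS=0]
  ⇒ phys 0x38DC1  [4 reads]
#2 VA=0x484402139D9 (r,kernel):
  L0: frame=0x24 idx=9 entry=0x39007 [P=1 RW=1 US=1 PS=0]
  L1: frame=0x39 idx=17 entry=0x3A007 [P=1 RW=1 US=1 PS=0]
  L2: frame=0x3A idx=1 entry=0x3C007 [P=1 RW=1 US=1 PS=0]
  L3: frame=0x3C idx=19 entry=0x3E004 [P=0 RW=0 US=1 PS=0]
  ✗ PAGE_NOT_PRESENT  [4 reads]

Access #0 PA: 0x2E5E0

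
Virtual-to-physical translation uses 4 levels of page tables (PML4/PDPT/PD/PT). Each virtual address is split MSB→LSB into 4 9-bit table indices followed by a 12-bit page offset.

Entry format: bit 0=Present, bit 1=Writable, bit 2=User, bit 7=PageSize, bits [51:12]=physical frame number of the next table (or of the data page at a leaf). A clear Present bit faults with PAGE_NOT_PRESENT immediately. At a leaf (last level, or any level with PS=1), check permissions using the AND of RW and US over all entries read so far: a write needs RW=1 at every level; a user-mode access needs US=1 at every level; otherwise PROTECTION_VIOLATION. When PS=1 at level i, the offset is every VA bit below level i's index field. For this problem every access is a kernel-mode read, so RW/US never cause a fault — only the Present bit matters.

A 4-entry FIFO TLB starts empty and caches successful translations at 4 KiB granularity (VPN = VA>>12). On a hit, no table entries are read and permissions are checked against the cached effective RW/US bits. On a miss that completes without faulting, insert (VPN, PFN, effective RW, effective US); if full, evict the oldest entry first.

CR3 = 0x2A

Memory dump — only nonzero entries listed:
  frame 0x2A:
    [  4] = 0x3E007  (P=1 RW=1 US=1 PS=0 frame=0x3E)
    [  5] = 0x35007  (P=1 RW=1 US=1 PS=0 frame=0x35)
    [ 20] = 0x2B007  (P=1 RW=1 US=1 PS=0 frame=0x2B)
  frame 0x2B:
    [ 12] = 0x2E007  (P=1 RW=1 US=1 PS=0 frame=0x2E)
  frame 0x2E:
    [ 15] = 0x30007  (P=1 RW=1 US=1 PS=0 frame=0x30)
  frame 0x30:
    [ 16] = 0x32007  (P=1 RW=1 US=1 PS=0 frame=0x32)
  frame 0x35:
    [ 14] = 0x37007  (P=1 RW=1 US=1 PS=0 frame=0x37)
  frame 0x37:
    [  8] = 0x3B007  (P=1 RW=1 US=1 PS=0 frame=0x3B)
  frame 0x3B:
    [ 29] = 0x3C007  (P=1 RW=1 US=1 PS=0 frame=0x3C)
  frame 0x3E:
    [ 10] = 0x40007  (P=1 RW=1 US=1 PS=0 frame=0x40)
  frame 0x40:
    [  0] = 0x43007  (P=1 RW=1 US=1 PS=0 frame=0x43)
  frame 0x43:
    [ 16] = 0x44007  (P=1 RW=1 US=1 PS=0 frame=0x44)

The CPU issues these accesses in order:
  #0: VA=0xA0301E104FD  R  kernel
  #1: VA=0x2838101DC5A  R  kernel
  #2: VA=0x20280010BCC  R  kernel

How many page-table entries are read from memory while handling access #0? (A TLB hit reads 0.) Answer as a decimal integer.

Per-access translation:
#0 VA=0xA0301E104FD (r,kernel):
  L0: frame=0x2A idx=20 entry=0x2B007 [P=1 RW=1 US=1 PS=0]
  L1: frame=0x2B idx=12 entry=0x2E007 [P=1 RW=1 US=1 PS=0]
  L2: frame=0x2E idx=15 entry=0x30007 [P=1 RW=1 US=1 PS=0]
  L3: frame=0x30 idx=16 entry=0x32007 [P=1 RW=1 US=1 PS=0]
  ⇒ phys 0x324FD  [4 reads]
#1 VA=0x2838101DC5A (r,kernel):
  L0: frame=0x2A idx=5 entry=0x35007 [P=1 RW=1 US=1 PS=0]
  L1: frame=0x35 idx=14 entry=0x37007 [P=1 RW=1 US=1 PS=0]
  L2: frame=0x37 idx=8 entry=0x3B007 [P=1 RW=1 US=1 PS=0]
  L3: frame=0x3B idx=29 entry=0x3C007 [P=1 RW=1 US=1 PS=0]
  ⇒ phys 0x3CC5A  [4 reads]
#2 VA=0x20280010BCC (r,kernel):
  L0: frame=0x2A idx=4 entry=0x3E007 [P=1 RW=1 US=1 PS=0]
  L1: frame=0x3E idx=10 entry=0x40007 [P=1 RW=1 US=1 PS=0]
  L2: frame=0x40 idx=0 entry=0x43007 [P=1 RW=1 US=1 PS=0]
  L3: frame=0x43 idx=16 entry=0x44007 [P=1 RW=1 US=1 PS=0]
  ⇒ phys 0x44BCC  [4 reads]

Entries read for #0: 4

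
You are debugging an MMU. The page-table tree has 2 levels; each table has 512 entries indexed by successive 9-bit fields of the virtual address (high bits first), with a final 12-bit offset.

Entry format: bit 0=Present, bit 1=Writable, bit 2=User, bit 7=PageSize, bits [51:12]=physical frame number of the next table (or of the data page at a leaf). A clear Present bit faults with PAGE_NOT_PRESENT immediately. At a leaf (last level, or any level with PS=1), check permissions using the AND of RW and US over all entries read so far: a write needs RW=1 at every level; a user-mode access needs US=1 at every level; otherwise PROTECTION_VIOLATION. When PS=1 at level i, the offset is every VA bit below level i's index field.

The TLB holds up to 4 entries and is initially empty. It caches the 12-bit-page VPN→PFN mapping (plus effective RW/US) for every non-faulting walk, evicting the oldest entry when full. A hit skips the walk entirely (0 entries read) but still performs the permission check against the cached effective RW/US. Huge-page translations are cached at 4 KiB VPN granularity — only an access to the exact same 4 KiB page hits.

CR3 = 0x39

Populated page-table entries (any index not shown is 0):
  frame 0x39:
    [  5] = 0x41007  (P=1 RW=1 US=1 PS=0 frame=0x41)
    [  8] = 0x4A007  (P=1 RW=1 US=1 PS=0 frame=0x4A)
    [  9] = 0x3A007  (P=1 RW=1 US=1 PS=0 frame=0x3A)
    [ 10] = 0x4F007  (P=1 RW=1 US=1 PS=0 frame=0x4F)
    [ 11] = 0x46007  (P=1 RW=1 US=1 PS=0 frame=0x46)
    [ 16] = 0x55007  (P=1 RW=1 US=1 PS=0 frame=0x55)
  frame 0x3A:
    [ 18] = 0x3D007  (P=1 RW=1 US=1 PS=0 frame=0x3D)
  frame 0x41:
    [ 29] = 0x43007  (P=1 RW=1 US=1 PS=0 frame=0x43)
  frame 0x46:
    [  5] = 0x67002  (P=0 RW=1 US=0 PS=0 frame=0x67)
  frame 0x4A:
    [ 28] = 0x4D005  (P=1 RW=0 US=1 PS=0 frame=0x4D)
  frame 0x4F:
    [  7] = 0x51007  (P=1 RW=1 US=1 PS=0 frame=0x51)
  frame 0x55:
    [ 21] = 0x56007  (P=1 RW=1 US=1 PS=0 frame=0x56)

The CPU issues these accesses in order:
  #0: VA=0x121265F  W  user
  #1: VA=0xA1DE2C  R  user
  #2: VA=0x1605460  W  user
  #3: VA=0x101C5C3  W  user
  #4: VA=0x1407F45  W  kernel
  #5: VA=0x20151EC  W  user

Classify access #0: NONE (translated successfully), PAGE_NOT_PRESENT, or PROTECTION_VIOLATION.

Per-access translation:
#0 VA=0x121265F (w,user):
  lvl0: tbl 0x39, slot 9 ⇒ 0x3A007 (P1/RW1/US1/PS0)
  lvl1: tbl 0x3A, slot 18 ⇒ 0x3D007 (P1/RW1/US1/PS0)
  → PA=0x3D65F  (2 entries read)
#1 VA=0xA1DE2C (r,user):
  lvl0: tbl 0x39, slot 5 ⇒ 0x41007 (P1/RW1/US1/PS0)
  lvl1: tbl 0x41, slot 29 ⇒ 0x43007 (P1/RW1/US1/PS0)
  → PA=0x43E2C  (2 entries read)
#2 VA=0x1605460 (w,user):
  lvl0: tbl 0x39, slot 11 ⇒ 0x46007 (P1/RW1/US1/PS0)
  lvl1: tbl 0x46, slot 5 ⇒ 0x67002 (P0/RW1/US0/PS0)
  ✗ PAGE_NOT_PRESENT  [2 reads]
#3 VA=0x101C5C3 (w,user):
  lvl0: tbl 0x39, slot 8 ⇒ 0x4A007 (P1/RW1/US1/PS0)
  lvl1: tbl 0x4A, slot 28 ⇒ 0x4D005 (P1/RW0/US1/PS0)
  ✗ PROTECTION_VIOLATION  [2 reads]
#4 VA=0x1407F45 (w,kernel):
  lvl0: tbl 0x39, slot 10 ⇒ 0x4F007 (P1/RW1/US1/PS0)
  lvl1: tbl 0x4F, slot 7 ⇒ 0x51007 (P1/RW1/US1/PS0)
  → PA=0x51F45  (2 entries read)
#5 VA=0x20151EC (w,user):
  lvl0: tbl 0x39, slot 16 ⇒ 0x55007 (P1/RW1/US1/PS0)
  lvl1: tbl 0x55, slot 21 ⇒ 0x56007 (P1/RW1/US1/PS0)
  → PA=0x561EC  (2 entries read)

Access #0 fault: NONE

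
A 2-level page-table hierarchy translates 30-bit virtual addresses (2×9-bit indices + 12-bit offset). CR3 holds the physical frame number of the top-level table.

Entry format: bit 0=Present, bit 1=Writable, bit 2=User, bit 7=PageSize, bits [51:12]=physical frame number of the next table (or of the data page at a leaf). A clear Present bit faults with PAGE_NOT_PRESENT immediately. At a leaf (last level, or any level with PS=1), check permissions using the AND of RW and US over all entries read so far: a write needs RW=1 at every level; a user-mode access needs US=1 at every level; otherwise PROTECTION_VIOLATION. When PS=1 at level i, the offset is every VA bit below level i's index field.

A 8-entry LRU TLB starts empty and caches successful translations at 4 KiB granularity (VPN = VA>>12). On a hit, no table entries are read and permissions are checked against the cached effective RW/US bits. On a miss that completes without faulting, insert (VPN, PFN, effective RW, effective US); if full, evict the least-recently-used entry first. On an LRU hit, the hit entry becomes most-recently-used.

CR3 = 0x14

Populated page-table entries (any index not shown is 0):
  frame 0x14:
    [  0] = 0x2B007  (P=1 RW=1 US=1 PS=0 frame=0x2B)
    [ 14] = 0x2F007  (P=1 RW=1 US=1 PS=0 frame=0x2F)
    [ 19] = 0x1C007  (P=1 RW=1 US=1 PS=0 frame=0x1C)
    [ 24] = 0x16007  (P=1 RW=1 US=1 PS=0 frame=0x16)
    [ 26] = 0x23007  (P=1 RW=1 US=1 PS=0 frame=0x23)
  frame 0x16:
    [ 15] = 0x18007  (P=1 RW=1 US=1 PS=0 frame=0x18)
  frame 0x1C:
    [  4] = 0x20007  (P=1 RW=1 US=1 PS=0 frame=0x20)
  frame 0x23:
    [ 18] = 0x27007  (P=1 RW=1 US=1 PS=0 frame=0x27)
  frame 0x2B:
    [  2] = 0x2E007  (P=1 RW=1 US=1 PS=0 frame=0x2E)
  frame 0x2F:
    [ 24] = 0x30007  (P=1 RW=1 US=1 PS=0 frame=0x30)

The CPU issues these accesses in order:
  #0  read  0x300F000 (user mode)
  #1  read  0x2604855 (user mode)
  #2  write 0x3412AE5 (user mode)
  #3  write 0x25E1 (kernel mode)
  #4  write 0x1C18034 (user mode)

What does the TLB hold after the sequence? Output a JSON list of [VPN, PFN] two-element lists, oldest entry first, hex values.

Trace:
#0 VA=0x300F000 (r,user):
  lvl0: tbl 0x14, slot 24 ⇒ 0x16007 (P1/RW1/US1/PS0)
  lvl1: tbl 0x16, slot 15 ⇒ 0x18007 (P1/RW1/US1/PS0)
  ✓ 0x18000  — 2 lookups
#1 VA=0x2604855 (r,user):
  lvl0: tbl 0x14, slot 19 ⇒ 0x1C007 (P1/RW1/US1/PS0)
  lvl1: tbl 0x1C, slot 4 ⇒ 0x20007 (P1/RW1/US1/PS0)
  ✓ 0x20855  — 2 lookups
#2 VA=0x3412AE5 (w,user):
  lvl0: tbl 0x14, slot 26 ⇒ 0x23007 (P1/RW1/US1/PS0)
  lvl1: tbl 0x23, slot 18 ⇒ 0x27007 (P1/RW1/US1/PS0)
  ✓ 0x27AE5  — 2 lookups
#3 VA=0x25E1 (w,kernel):
  lvl0: tbl 0x14, slot 0 ⇒ 0x2B007 (P1/RW1/US1/PS0)
  lvl1: tbl 0x2B, slot 2 ⇒ 0x2E007 (P1/RW1/US1/PS0)
  ✓ 0x2E5E1  — 2 lookups
#4 VA=0x1C18034 (w,user):
  lvl0: tbl 0x14, slot 14 ⇒ 0x2F007 (P1/RW1/US1/PS0)
  lvl1: tbl 0x2F, slot 24 ⇒ 0x30007 (P1/RW1/US1/PS0)
  ✓ 0x30034  — 2 lookups

TLB: [["0x300F", "0x18"], ["0x2604", "0x20"], ["0x3412", "0x27"], ["0x2", "0x2E"], ["0x1C18", "0x30"]]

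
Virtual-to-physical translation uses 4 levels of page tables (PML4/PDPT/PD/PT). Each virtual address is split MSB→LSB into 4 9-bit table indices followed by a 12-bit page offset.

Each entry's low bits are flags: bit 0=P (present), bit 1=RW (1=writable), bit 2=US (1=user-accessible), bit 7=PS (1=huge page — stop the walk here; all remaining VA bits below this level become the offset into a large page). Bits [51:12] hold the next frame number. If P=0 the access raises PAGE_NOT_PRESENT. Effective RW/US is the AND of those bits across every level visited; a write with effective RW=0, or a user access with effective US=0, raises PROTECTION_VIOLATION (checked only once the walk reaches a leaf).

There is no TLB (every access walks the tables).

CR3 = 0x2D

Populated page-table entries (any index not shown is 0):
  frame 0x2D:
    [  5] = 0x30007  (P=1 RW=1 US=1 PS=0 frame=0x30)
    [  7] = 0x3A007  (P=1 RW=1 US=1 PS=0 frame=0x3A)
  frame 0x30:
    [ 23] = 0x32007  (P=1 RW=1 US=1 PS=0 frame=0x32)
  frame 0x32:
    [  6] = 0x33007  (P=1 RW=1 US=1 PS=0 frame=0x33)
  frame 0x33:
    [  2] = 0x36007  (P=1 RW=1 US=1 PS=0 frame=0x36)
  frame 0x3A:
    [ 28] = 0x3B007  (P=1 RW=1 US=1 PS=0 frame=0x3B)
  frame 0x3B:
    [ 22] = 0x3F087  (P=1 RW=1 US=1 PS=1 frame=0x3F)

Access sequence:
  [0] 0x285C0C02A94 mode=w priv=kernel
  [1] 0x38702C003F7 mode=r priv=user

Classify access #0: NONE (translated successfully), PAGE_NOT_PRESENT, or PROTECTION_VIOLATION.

Trace:
#0 VA=0x285C0C02A94 (w,kernel):
  L0: frame=0x2D idx=5 entry=0x30007 [P=1 RW=1 US=1 PS=0]
  L1: frame=0x30 idx=23 entry=0x32007 [P=1 RW=1 US=1 PS=0]
  L2: frame=0x32 idx=6 entry=0x33007 [P=1 RW=1 US=1 PS=0]
  L3: frame=0x33 idx=2 entry=0x36007 [P=1 RW=1 US=1 PS=0]
  ✓ 0x36A94  — 4 lookups
#1 VA=0x38702C003F7 (r,user):
  L0: frame=0x2D idx=7 entry=0x3A007 [P=1 RW=1 US=1 PS=0]
  L1: frame=0x3A idx=28 entry=0x3B007 [P=1 RW=1 US=1 PS=0]
  L2: frame=0x3B idx=22 entry=0x3F087 [P=1 RW=1 US=1 PS=1]
  ✓ 0x3F3F7 (huge @L2)  — 3 lookups

Access #0 fault: NONE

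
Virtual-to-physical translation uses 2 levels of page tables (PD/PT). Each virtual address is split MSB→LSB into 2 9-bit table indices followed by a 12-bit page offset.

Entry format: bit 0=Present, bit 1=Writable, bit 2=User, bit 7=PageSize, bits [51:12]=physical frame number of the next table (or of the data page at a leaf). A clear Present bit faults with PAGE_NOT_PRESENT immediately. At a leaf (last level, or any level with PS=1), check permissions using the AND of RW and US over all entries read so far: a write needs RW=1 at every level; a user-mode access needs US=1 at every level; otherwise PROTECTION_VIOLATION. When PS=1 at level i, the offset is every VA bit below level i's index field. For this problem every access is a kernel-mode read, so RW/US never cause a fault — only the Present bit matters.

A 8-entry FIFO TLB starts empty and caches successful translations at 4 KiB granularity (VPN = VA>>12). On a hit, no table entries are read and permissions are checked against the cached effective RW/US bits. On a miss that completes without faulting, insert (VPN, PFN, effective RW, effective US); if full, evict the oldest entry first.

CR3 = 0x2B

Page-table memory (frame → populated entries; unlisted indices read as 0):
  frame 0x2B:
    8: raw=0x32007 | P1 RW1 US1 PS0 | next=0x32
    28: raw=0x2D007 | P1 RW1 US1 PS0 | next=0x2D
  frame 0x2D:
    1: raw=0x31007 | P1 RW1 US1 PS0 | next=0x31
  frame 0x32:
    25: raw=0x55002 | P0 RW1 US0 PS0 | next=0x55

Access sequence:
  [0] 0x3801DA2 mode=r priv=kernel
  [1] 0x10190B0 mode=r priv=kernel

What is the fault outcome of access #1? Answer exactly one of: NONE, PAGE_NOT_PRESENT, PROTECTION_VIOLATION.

Per-access translation:
#0 VA=0x3801DA2 (r,kernel):
  lvl0: tbl 0x2B, slot 28 ⇒ 0x2D007 (P1/RW1/US1/PS0)
  lvl1: tbl 0x2D, slot 1 ⇒ 0x31007 (P1/RW1/US1/PS0)
  ⇒ phys 0x31DA2  [2 reads]
#1 VA=0x10190B0 (r,kernel):
  lvl0: tbl 0x2B, slot 8 ⇒ 0x32007 (P1/RW1/US1/PS0)
  lvl1: tbl 0x32, slot 25 ⇒ 0x55002 (P0/RW1/US0/PS0)
  → PAGE_NOT_PRESENT  (2 entries read)

Access #1 fault: PAGE_NOT_PRESENT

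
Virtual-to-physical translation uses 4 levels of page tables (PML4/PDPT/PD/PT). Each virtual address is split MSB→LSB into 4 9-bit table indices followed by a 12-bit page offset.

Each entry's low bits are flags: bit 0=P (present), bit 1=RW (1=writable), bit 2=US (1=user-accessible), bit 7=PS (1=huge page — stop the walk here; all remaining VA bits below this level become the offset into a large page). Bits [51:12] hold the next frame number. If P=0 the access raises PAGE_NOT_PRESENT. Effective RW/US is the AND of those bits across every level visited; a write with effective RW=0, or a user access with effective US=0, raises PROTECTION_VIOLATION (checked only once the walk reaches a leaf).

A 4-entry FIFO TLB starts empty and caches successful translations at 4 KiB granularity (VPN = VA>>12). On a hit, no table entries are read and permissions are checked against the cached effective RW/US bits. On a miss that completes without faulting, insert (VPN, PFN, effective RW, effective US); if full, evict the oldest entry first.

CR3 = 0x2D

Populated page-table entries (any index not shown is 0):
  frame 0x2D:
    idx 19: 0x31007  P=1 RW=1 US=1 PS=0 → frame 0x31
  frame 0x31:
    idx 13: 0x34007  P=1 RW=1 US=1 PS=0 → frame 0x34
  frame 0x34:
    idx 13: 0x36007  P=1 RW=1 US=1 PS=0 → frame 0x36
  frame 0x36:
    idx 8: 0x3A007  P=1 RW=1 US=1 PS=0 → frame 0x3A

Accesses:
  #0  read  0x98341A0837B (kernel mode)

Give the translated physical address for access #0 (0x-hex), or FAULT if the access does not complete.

Walk each access:
#0 VA=0x98341A0837B (r,kernel):
  L0 @0x2D[19] → 0x31007  P=1,RW=1,US=1,PS=0
  L1 @0x31[13] → 0x34007  P=1,RW=1,US=1,PS=0
  L2 @0x34[13] → 0x36007  P=1,RW=1,US=1,PS=0
  L3 @0x36[8] → 0x3A007  P=1,RW=1,US=1,PS=0
  ⇒ phys 0x3A37B  [4 reads]

Access #0 PA: 0x3A37B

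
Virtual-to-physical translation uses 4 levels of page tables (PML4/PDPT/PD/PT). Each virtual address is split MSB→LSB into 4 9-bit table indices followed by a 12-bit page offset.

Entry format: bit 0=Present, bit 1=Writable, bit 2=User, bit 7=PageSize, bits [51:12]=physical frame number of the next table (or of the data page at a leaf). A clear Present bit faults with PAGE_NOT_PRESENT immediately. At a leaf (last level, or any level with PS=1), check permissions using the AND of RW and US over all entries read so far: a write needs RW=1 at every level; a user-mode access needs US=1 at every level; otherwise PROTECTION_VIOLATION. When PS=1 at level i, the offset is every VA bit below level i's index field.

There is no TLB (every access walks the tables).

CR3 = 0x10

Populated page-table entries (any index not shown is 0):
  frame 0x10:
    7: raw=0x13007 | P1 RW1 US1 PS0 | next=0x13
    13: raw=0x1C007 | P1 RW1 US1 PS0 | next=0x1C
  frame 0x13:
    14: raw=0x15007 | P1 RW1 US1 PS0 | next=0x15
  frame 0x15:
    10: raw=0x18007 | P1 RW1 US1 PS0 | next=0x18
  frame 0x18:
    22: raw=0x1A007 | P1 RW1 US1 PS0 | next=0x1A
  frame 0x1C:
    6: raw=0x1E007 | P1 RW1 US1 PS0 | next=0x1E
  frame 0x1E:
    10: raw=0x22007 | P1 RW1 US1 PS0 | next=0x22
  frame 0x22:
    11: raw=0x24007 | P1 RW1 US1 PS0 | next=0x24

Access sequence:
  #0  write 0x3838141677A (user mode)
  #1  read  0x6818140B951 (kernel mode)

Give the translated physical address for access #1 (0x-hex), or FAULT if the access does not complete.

Walk each access:
#0 VA=0x3838141677A (w,user):
  [0] read 0x10 idx=7: raw=0x13007 flags P=1 W=1 U=1 S=0
  [1] read 0x13 idx=14: raw=0x15007 flags P=1 W=1 U=1 S=0
  [2] read 0x15 idx=10: raw=0x18007 flags P=1 W=1 U=1 S=0
  [3] read 0x18 idx=22: raw=0x1A007 flags P=1 W=1 U=1 S=0
  ⇒ phys 0x1A77A  [4 reads]
#1 VA=0x6818140B951 (r,kernel):
  [0] read 0x10 idx=13: raw=0x1C007 flags P=1 W=1 U=1 S=0
  [1] read 0x1C idx=6: raw=0x1E007 flags P=1 W=1 U=1 S=0
  [2] read 0x1E idx=10: raw=0x22007 flags P=1 W=1 U=1 S=0
  [3] read 0x22 idx=11: raw=0x24007 flags P=1 W=1 U=1 S=0
  ⇒ phys 0x24951  [4 reads]

Access #1 PA: 0x24951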